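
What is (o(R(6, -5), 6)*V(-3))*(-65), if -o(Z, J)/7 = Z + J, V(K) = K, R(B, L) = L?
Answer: -1365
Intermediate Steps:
o(Z, J) = -7*J - 7*Z (o(Z, J) = -7*(Z + J) = -7*(J + Z) = -7*J - 7*Z)
(o(R(6, -5), 6)*V(-3))*(-65) = ((-7*6 - 7*(-5))*(-3))*(-65) = ((-42 + 35)*(-3))*(-65) = -7*(-3)*(-65) = 21*(-65) = -1365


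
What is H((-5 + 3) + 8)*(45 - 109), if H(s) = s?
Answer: -384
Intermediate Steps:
H((-5 + 3) + 8)*(45 - 109) = ((-5 + 3) + 8)*(45 - 109) = (-2 + 8)*(-64) = 6*(-64) = -384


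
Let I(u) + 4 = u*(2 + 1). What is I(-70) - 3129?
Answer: -3343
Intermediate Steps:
I(u) = -4 + 3*u (I(u) = -4 + u*(2 + 1) = -4 + u*3 = -4 + 3*u)
I(-70) - 3129 = (-4 + 3*(-70)) - 3129 = (-4 - 210) - 3129 = -214 - 3129 = -3343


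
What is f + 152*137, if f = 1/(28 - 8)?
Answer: 416481/20 ≈ 20824.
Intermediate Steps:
f = 1/20 ≈ 0.050000
f + 152*137 = 1/20 + 152*137 = 1/20 + 20824 = 416481/20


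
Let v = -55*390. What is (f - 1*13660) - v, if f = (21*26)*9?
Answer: 12704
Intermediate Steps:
f = 4914 (f = 546*9 = 4914)
v = -21450
(f - 1*13660) - v = (4914 - 1*13660) - 1*(-21450) = (4914 - 13660) + 21450 = -8746 + 21450 = 12704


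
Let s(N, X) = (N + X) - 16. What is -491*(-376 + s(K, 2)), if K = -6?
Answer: 194436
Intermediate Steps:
s(N, X) = -16 + N + X
-491*(-376 + s(K, 2)) = -491*(-376 + (-16 - 6 + 2)) = -491*(-376 - 20) = -491*(-396) = 194436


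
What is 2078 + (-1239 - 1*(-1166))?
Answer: 2005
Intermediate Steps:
2078 + (-1239 - 1*(-1166)) = 2078 + (-1239 + 1166) = 2078 - 73 = 2005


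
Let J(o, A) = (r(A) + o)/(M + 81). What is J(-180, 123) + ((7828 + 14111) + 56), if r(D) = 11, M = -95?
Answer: 308099/14 ≈ 22007.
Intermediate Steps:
J(o, A) = -11/14 - o/14 (J(o, A) = (11 + o)/(-95 + 81) = (11 + o)/(-14) = (11 + o)*(-1/14) = -11/14 - o/14)
J(-180, 123) + ((7828 + 14111) + 56) = (-11/14 - 1/14*(-180)) + ((7828 + 14111) + 56) = (-11/14 + 90/7) + (21939 + 56) = 169/14 + 21995 = 308099/14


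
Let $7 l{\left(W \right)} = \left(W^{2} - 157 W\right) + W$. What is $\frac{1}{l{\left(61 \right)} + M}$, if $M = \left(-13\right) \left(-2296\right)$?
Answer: $\frac{7}{203141} \approx 3.4459 \cdot 10^{-5}$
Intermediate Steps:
$M = 29848$
$l{\left(W \right)} = - \frac{156 W}{7} + \frac{W^{2}}{7}$ ($l{\left(W \right)} = \frac{\left(W^{2} - 157 W\right) + W}{7} = \frac{W^{2} - 156 W}{7} = - \frac{156 W}{7} + \frac{W^{2}}{7}$)
$\frac{1}{l{\left(61 \right)} + M} = \frac{1}{\frac{1}{7} \cdot 61 \left(-156 + 61\right) + 29848} = \frac{1}{\frac{1}{7} \cdot 61 \left(-95\right) + 29848} = \frac{1}{- \frac{5795}{7} + 29848} = \frac{1}{\frac{203141}{7}} = \frac{7}{203141}$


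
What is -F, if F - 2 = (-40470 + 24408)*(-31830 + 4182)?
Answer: -444082178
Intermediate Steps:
F = 444082178 (F = 2 + (-40470 + 24408)*(-31830 + 4182) = 2 - 16062*(-27648) = 2 + 444082176 = 444082178)
-F = -1*444082178 = -444082178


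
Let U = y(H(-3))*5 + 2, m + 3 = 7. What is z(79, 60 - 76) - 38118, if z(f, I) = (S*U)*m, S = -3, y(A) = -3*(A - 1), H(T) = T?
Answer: -38862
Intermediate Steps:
m = 4 (m = -3 + 7 = 4)
y(A) = 3 - 3*A (y(A) = -3*(-1 + A) = 3 - 3*A)
U = 62 (U = (3 - 3*(-3))*5 + 2 = (3 + 9)*5 + 2 = 12*5 + 2 = 60 + 2 = 62)
z(f, I) = -744 (z(f, I) = -3*62*4 = -186*4 = -744)
z(79, 60 - 76) - 38118 = -744 - 38118 = -38862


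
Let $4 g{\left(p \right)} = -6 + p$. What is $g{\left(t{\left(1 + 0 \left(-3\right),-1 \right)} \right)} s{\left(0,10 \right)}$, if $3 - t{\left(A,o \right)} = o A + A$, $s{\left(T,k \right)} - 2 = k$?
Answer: $-9$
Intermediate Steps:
$s{\left(T,k \right)} = 2 + k$
$t{\left(A,o \right)} = 3 - A - A o$ ($t{\left(A,o \right)} = 3 - \left(o A + A\right) = 3 - \left(A o + A\right) = 3 - \left(A + A o\right) = 3 - A - A o$)
$g{\left(p \right)} = - \frac{3}{2} + \frac{p}{4}$ ($g{\left(p \right)} = \frac{-6 + p}{4} = - \frac{3}{2} + \frac{p}{4}$)
$g{\left(t{\left(1 + 0 \left(-3\right),-1 \right)} \right)} s{\left(0,10 \right)} = \left(- \frac{3}{2} + \frac{3 - \left(1 + 0 \left(-3\right)\right) - \left(1 + 0 \left(-3\right)\right) \left(-1\right)}{4}\right) \left(2 + 10\right) = \left(- \frac{3}{2} + \frac{3 - \left(1 + 0\right) - \left(1 + 0\right) \left(-1\right)}{4}\right) 12 = \left(- \frac{3}{2} + \frac{3 - 1 - 1 \left(-1\right)}{4}\right) 12 = \left(- \frac{3}{2} + \frac{3 - 1 + 1}{4}\right) 12 = \left(- \frac{3}{2} + \frac{1}{4} \cdot 3\right) 12 = \left(- \frac{3}{2} + \frac{3}{4}\right) 12 = \left(- \frac{3}{4}\right) 12 = -9$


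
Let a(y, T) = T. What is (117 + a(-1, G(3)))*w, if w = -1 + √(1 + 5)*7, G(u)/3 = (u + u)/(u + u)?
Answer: -120 + 840*√6 ≈ 1937.6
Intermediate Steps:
G(u) = 3 (G(u) = 3*((u + u)/(u + u)) = 3*((2*u)/((2*u))) = 3*((2*u)*(1/(2*u))) = 3*1 = 3)
w = -1 + 7*√6 (w = -1 + √6*7 = -1 + 7*√6 ≈ 16.146)
(117 + a(-1, G(3)))*w = (117 + 3)*(-1 + 7*√6) = 120*(-1 + 7*√6) = -120 + 840*√6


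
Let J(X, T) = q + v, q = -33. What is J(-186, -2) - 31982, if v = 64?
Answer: -31951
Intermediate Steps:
J(X, T) = 31 (J(X, T) = -33 + 64 = 31)
J(-186, -2) - 31982 = 31 - 31982 = -31951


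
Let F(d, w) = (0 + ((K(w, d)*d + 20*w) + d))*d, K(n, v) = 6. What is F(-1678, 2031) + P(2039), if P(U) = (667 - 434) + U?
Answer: -48448300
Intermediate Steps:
P(U) = 233 + U
F(d, w) = d*(7*d + 20*w) (F(d, w) = (0 + ((6*d + 20*w) + d))*d = (0 + (7*d + 20*w))*d = (7*d + 20*w)*d = d*(7*d + 20*w))
F(-1678, 2031) + P(2039) = -1678*(7*(-1678) + 20*2031) + (233 + 2039) = -1678*(-11746 + 40620) + 2272 = -1678*28874 + 2272 = -48450572 + 2272 = -48448300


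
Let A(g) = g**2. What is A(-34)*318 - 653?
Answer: 366955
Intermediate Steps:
A(-34)*318 - 653 = (-34)**2*318 - 653 = 1156*318 - 653 = 367608 - 653 = 366955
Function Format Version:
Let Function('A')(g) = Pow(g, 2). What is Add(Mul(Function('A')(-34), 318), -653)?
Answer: 366955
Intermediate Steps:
Add(Mul(Function('A')(-34), 318), -653) = Add(Mul(Pow(-34, 2), 318), -653) = Add(Mul(1156, 318), -653) = Add(367608, -653) = 366955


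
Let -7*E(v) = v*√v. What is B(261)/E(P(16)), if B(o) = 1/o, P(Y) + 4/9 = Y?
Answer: -3*√35/40600 ≈ -0.00043715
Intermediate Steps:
P(Y) = -4/9 + Y
E(v) = -v^(3/2)/7 (E(v) = -v*√v/7 = -v^(3/2)/7)
B(261)/E(P(16)) = 1/(261*((-(-4/9 + 16)^(3/2)/7))) = 1/(261*((-40*√35/27))) = (-27*√35/1400)/261 = -3*√35/40600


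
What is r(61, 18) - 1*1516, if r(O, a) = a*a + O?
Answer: -1131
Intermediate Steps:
r(O, a) = O + a² (r(O, a) = a² + O = O + a²)
r(61, 18) - 1*1516 = (61 + 18²) - 1*1516 = (61 + 324) - 1516 = 385 - 1516 = -1131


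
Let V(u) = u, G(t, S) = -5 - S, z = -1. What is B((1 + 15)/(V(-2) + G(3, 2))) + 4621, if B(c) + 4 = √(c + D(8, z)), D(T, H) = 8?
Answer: 4617 + 2*√14/3 ≈ 4619.5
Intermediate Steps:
B(c) = -4 + √(8 + c) (B(c) = -4 + √(c + 8) = -4 + √(8 + c))
B((1 + 15)/(V(-2) + G(3, 2))) + 4621 = (-4 + √(8 + (1 + 15)/(-2 + (-5 - 1*2)))) + 4621 = (-4 + √(8 + 16/(-2 + (-5 - 2)))) + 4621 = (-4 + √(8 + 16/(-2 - 7))) + 4621 = (-4 + √(8 + 16/(-9))) + 4621 = (-4 + √(8 + 16*(-⅑))) + 4621 = (-4 + √(8 - 16/9)) + 4621 = (-4 + √(56/9)) + 4621 = (-4 + 2*√14/3) + 4621 = 4617 + 2*√14/3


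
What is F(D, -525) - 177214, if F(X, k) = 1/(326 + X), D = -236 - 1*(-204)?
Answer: -52100915/294 ≈ -1.7721e+5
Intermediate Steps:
D = -32 (D = -236 + 204 = -32)
F(D, -525) - 177214 = 1/(326 - 32) - 177214 = 1/294 - 177214 = -52100915/294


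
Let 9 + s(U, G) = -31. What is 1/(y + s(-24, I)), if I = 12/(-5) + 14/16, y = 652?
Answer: 1/612 ≈ 0.0016340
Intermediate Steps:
I = -61/40 (I = 12*(-1/5) + 14*(1/16) = -12/5 + 7/8 = -61/40 ≈ -1.5250)
s(U, G) = -40 (s(U, G) = -9 - 31 = -40)
1/(y + s(-24, I)) = 1/(652 - 40) = 1/612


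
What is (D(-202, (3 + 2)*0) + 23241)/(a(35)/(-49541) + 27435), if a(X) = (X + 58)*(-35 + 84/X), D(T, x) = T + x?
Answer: 5706875495/6795801834 ≈ 0.83976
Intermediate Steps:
a(X) = (-35 + 84/X)*(58 + X) (a(X) = (58 + X)*(-35 + 84/X) = (-35 + 84/X)*(58 + X))
(D(-202, (3 + 2)*0) + 23241)/(a(35)/(-49541) + 27435) = ((-202 + (3 + 2)*0) + 23241)/((-1946 - 35*35 + 4872/35)/(-49541) + 27435) = ((-202 + 5*0) + 23241)/((-1946 - 1225 + 4872*(1/35))*(-1/49541) + 27435) = ((-202 + 0) + 23241)/((-1946 - 1225 + 696/5)*(-1/49541) + 27435) = (-202 + 23241)/(-15159/5*(-1/49541) + 27435) = 23039/(15159/247705 + 27435) = 23039/(6795801834/247705) = 23039*(247705/6795801834) = 5706875495/6795801834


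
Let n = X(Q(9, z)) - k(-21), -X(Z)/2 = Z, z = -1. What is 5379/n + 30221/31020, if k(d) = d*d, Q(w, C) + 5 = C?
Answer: -99221/8580 ≈ -11.564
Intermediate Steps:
Q(w, C) = -5 + C
k(d) = d²
X(Z) = -2*Z
n = -429 (n = -2*(-5 - 1) - 1*(-21)² = -2*(-6) - 1*441 = 12 - 441 = -429)
5379/n + 30221/31020 = 5379/(-429) + 30221/31020 = 5379*(-1/429) + 30221*(1/31020) = -163/13 + 643/660 = -99221/8580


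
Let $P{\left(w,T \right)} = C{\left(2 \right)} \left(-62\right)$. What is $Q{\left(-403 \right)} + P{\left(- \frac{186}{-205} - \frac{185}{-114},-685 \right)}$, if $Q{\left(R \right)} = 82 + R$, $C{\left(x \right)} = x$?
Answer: $-445$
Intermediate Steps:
$P{\left(w,T \right)} = -124$ ($P{\left(w,T \right)} = 2 \left(-62\right) = -124$)
$Q{\left(-403 \right)} + P{\left(- \frac{186}{-205} - \frac{185}{-114},-685 \right)} = \left(82 - 403\right) - 124 = -321 - 124 = -445$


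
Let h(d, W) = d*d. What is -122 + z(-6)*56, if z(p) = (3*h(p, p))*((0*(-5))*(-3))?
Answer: -122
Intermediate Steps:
h(d, W) = d²
z(p) = 0 (z(p) = (3*p²)*((0*(-5))*(-3)) = (3*p²)*(0*(-3)) = (3*p²)*0 = 0)
-122 + z(-6)*56 = -122 + 0*56 = -122 + 0 = -122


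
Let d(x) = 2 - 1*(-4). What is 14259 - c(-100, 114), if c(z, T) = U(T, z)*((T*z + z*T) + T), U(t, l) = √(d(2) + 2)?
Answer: 14259 + 45372*√2 ≈ 78425.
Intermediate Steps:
d(x) = 6 (d(x) = 2 + 4 = 6)
U(t, l) = 2*√2 (U(t, l) = √(6 + 2) = √8 = 2*√2)
c(z, T) = 2*√2*(T + 2*T*z) (c(z, T) = (2*√2)*((T*z + z*T) + T) = (2*√2)*((T*z + T*z) + T) = (2*√2)*(2*T*z + T) = (2*√2)*(T + 2*T*z) = 2*√2*(T + 2*T*z))
14259 - c(-100, 114) = 14259 - 2*114*√2*(1 + 2*(-100)) = 14259 - 2*114*√2*(1 - 200) = 14259 - 2*114*√2*(-199) = 14259 - (-45372)*√2 = 14259 + 45372*√2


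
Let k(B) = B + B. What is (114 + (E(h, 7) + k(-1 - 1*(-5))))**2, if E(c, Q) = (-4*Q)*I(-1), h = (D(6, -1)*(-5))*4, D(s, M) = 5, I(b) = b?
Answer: 22500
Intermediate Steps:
k(B) = 2*B
h = -100 (h = (5*(-5))*4 = -25*4 = -100)
E(c, Q) = 4*Q (E(c, Q) = -4*Q*(-1) = 4*Q)
(114 + (E(h, 7) + k(-1 - 1*(-5))))**2 = (114 + (4*7 + 2*(-1 - 1*(-5))))**2 = (114 + (28 + 2*(-1 + 5)))**2 = (114 + (28 + 2*4))**2 = (114 + (28 + 8))**2 = (114 + 36)**2 = 150**2 = 22500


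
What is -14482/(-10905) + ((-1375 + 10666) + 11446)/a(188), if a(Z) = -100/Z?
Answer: -2125615249/54525 ≈ -38984.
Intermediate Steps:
-14482/(-10905) + ((-1375 + 10666) + 11446)/a(188) = -14482/(-10905) + ((-1375 + 10666) + 11446)/((-100/188)) = -14482*(-1/10905) + (9291 + 11446)/((-100*1/188)) = 14482/10905 + 20737/(-25/47) = 14482/10905 + 20737*(-47/25) = 14482/10905 - 974639/25 = -2125615249/54525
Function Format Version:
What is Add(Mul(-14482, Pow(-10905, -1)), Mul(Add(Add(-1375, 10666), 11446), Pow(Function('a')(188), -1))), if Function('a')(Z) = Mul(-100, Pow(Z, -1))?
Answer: Rational(-2125615249, 54525) ≈ -38984.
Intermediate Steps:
Add(Mul(-14482, Pow(-10905, -1)), Mul(Add(Add(-1375, 10666), 11446), Pow(Function('a')(188), -1))) = Add(Mul(-14482, Pow(-10905, -1)), Mul(Add(Add(-1375, 10666), 11446), Pow(Mul(-100, Pow(188, -1)), -1))) = Add(Mul(-14482, Rational(-1, 10905)), Mul(Add(9291, 11446), Pow(Mul(-100, Rational(1, 188)), -1))) = Add(Rational(14482, 10905), Mul(20737, Pow(Rational(-25, 47), -1))) = Add(Rational(14482, 10905), Mul(20737, Rational(-47, 25))) = Add(Rational(14482, 10905), Rational(-974639, 25)) = Rational(-2125615249, 54525)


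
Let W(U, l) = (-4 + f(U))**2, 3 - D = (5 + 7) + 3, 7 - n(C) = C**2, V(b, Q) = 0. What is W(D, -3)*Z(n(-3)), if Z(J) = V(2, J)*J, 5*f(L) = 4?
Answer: 0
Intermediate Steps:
f(L) = 4/5 (f(L) = (1/5)*4 = 4/5)
n(C) = 7 - C**2
Z(J) = 0 (Z(J) = 0*J = 0)
D = -12 (D = 3 - ((5 + 7) + 3) = 3 - (12 + 3) = 3 - 1*15 = 3 - 15 = -12)
W(U, l) = 256/25 (W(U, l) = (-4 + 4/5)**2 = (-16/5)**2 = 256/25)
W(D, -3)*Z(n(-3)) = (256/25)*0 = 0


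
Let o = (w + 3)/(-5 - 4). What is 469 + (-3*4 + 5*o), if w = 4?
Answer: 4078/9 ≈ 453.11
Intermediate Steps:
o = -7/9 (o = (4 + 3)/(-5 - 4) = 7/(-9) = 7*(-⅑) = -7/9 ≈ -0.77778)
469 + (-3*4 + 5*o) = 469 + (-3*4 + 5*(-7/9)) = 469 + (-12 - 35/9) = 469 - 143/9 = 4078/9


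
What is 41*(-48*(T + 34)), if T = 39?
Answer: -143664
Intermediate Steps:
41*(-48*(T + 34)) = 41*(-48*(39 + 34)) = 41*(-48*73) = 41*(-3504) = -143664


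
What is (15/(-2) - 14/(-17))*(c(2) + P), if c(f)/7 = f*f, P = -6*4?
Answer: -454/17 ≈ -26.706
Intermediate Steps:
P = -24
c(f) = 7*f**2 (c(f) = 7*(f*f) = 7*f**2)
(15/(-2) - 14/(-17))*(c(2) + P) = (15/(-2) - 14/(-17))*(7*2**2 - 24) = (15*(-1/2) - 14*(-1/17))*(7*4 - 24) = (-15/2 + 14/17)*(28 - 24) = -227/34*4 = -454/17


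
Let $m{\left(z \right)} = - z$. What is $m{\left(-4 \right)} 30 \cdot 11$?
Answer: $1320$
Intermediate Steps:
$m{\left(-4 \right)} 30 \cdot 11 = \left(-1\right) \left(-4\right) 30 \cdot 11 = 4 \cdot 30 \cdot 11 = 120 \cdot 11 = 1320$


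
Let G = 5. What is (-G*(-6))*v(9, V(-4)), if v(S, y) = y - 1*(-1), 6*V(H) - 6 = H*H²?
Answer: -260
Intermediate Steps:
V(H) = 1 + H³/6 (V(H) = 1 + (H*H²)/6 = 1 + H³/6)
v(S, y) = 1 + y (v(S, y) = y + 1 = 1 + y)
(-G*(-6))*v(9, V(-4)) = (-1*5*(-6))*(1 + (1 + (⅙)*(-4)³)) = (-5*(-6))*(1 + (1 + (⅙)*(-64))) = 30*(1 + (1 - 32/3)) = 30*(1 - 29/3) = 30*(-26/3) = -260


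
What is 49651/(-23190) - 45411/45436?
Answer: -1654511963/526830420 ≈ -3.1405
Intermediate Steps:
49651/(-23190) - 45411/45436 = 49651*(-1/23190) - 45411*1/45436 = -49651/23190 - 45411/45436 = -1654511963/526830420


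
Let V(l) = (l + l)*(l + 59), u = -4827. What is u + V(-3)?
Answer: -5163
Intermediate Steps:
V(l) = 2*l*(59 + l) (V(l) = (2*l)*(59 + l) = 2*l*(59 + l))
u + V(-3) = -4827 + 2*(-3)*(59 - 3) = -4827 + 2*(-3)*56 = -4827 - 336 = -5163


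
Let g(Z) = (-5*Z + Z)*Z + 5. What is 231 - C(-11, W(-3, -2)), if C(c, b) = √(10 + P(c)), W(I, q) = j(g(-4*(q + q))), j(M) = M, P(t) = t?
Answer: 231 - I ≈ 231.0 - 1.0*I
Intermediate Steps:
g(Z) = 5 - 4*Z² (g(Z) = (-4*Z)*Z + 5 = -4*Z² + 5 = 5 - 4*Z²)
W(I, q) = 5 - 256*q² (W(I, q) = 5 - 4*16*(q + q)² = 5 - 4*64*q² = 5 - 256*q²)
C(c, b) = √(10 + c)
231 - C(-11, W(-3, -2)) = 231 - √(10 - 11) = 231 - √(-1) = 231 - I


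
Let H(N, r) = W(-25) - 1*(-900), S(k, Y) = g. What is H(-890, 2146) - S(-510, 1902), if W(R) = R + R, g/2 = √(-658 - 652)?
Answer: 850 - 2*I*√1310 ≈ 850.0 - 72.388*I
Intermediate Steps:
g = 2*I*√1310 (g = 2*√(-658 - 652) = 2*√(-1310) = 2*(I*√1310) = 2*I*√1310 ≈ 72.388*I)
S(k, Y) = 2*I*√1310
W(R) = 2*R
H(N, r) = 850 (H(N, r) = 2*(-25) - 1*(-900) = -50 + 900 = 850)
H(-890, 2146) - S(-510, 1902) = 850 - 2*I*√1310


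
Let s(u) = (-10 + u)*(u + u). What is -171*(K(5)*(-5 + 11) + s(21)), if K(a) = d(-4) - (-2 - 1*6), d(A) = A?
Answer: -83106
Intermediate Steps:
K(a) = 4 (K(a) = -4 - (-2 - 1*6) = -4 - (-2 - 6) = -4 - 1*(-8) = -4 + 8 = 4)
s(u) = 2*u*(-10 + u) (s(u) = (-10 + u)*(2*u) = 2*u*(-10 + u))
-171*(K(5)*(-5 + 11) + s(21)) = -171*(4*(-5 + 11) + 2*21*(-10 + 21)) = -171*(4*6 + 2*21*11) = -171*(24 + 462) = -171*486 = -83106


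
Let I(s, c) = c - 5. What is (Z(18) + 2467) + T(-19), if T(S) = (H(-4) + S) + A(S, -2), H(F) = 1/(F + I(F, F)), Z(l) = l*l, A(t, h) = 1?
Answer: 36048/13 ≈ 2772.9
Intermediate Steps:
I(s, c) = -5 + c
Z(l) = l**2
H(F) = 1/(-5 + 2*F) (H(F) = 1/(F + (-5 + F)) = 1/(-5 + 2*F))
T(S) = 12/13 + S (T(S) = (1/(-5 + 2*(-4)) + S) + 1 = (1/(-5 - 8) + S) + 1 = (1/(-13) + S) + 1 = (-1/13 + S) + 1 = 12/13 + S)
(Z(18) + 2467) + T(-19) = (18**2 + 2467) + (12/13 - 19) = (324 + 2467) - 235/13 = 2791 - 235/13 = 36048/13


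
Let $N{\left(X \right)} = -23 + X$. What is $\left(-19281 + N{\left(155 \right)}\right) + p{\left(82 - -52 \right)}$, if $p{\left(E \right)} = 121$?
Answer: $-19028$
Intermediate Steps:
$\left(-19281 + N{\left(155 \right)}\right) + p{\left(82 - -52 \right)} = \left(-19281 + \left(-23 + 155\right)\right) + 121 = \left(-19281 + 132\right) + 121 = -19149 + 121 = -19028$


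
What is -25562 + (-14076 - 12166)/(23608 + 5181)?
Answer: -735930660/28789 ≈ -25563.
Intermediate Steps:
-25562 + (-14076 - 12166)/(23608 + 5181) = -25562 - 26242/28789 = -735930660/28789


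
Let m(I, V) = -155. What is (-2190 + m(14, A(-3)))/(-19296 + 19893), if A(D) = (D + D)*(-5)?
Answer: -2345/597 ≈ -3.9280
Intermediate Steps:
A(D) = -10*D (A(D) = (2*D)*(-5) = -10*D)
(-2190 + m(14, A(-3)))/(-19296 + 19893) = (-2190 - 155)/(-19296 + 19893) = -2345/597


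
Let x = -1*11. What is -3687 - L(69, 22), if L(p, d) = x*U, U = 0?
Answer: -3687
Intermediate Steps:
x = -11
L(p, d) = 0 (L(p, d) = -11*0 = 0)
-3687 - L(69, 22) = -3687 - 1*0 = -3687 + 0 = -3687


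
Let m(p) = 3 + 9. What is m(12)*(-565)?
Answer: -6780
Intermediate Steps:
m(p) = 12
m(12)*(-565) = 12*(-565) = -6780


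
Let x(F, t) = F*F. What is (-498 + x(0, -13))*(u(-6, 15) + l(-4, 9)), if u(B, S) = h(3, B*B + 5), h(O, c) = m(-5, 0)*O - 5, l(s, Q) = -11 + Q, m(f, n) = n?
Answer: 3486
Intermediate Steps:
x(F, t) = F**2
h(O, c) = -5 (h(O, c) = 0*O - 5 = 0 - 5 = -5)
u(B, S) = -5
(-498 + x(0, -13))*(u(-6, 15) + l(-4, 9)) = (-498 + 0**2)*(-5 + (-11 + 9)) = (-498 + 0)*(-5 - 2) = -498*(-7) = 3486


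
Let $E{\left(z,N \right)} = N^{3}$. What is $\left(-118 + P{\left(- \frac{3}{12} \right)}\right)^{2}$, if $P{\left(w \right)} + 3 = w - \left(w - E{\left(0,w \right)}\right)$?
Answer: $\frac{59985025}{4096} \approx 14645.0$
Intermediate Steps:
$P{\left(w \right)} = -3 + w^{3}$ ($P{\left(w \right)} = -3 + \left(w + \left(w^{3} - w\right)\right) = -3 + w^{3}$)
$\left(-118 + P{\left(- \frac{3}{12} \right)}\right)^{2} = \left(-118 - \left(3 - \left(- \frac{3}{12}\right)^{3}\right)\right)^{2} = \left(-118 - \left(3 - \left(\left(-3\right) \frac{1}{12}\right)^{3}\right)\right)^{2} = \left(-118 - \left(3 - \left(- \frac{1}{4}\right)^{3}\right)\right)^{2} = \left(-118 - \frac{193}{64}\right)^{2} = \left(- \frac{7745}{64}\right)^{2} = \frac{59985025}{4096}$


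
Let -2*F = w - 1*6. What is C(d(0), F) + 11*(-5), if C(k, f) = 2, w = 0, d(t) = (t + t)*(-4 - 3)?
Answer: -53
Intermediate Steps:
d(t) = -14*t (d(t) = (2*t)*(-7) = -14*t)
F = 3 (F = -(0 - 1*6)/2 = -(0 - 6)/2 = -½*(-6) = 3)
C(d(0), F) + 11*(-5) = 2 + 11*(-5) = 2 - 55 = -53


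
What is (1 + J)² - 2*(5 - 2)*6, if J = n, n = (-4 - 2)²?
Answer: 1333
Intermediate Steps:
n = 36 (n = (-6)² = 36)
J = 36
(1 + J)² - 2*(5 - 2)*6 = (1 + 36)² - 2*(5 - 2)*6 = 37² - 2*3*6 = 1369 - 6*6 = 1369 - 36 = 1333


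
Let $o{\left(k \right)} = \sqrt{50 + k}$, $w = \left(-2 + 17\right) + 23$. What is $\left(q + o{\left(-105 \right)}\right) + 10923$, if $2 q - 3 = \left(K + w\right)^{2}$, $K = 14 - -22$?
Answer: $\frac{27325}{2} + i \sqrt{55} \approx 13663.0 + 7.4162 i$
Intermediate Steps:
$w = 38$ ($w = 15 + 23 = 38$)
$K = 36$ ($K = 14 + 22 = 36$)
$q = \frac{5479}{2}$ ($q = \frac{3}{2} + \frac{\left(36 + 38\right)^{2}}{2} = \frac{3}{2} + \frac{74^{2}}{2} = \frac{3}{2} + \frac{1}{2} \cdot 5476 = \frac{3}{2} + 2738 = \frac{5479}{2} \approx 2739.5$)
$\left(q + o{\left(-105 \right)}\right) + 10923 = \left(\frac{5479}{2} + \sqrt{50 - 105}\right) + 10923 = \left(\frac{5479}{2} + \sqrt{-55}\right) + 10923 = \left(\frac{5479}{2} + i \sqrt{55}\right) + 10923 = \frac{27325}{2} + i \sqrt{55}$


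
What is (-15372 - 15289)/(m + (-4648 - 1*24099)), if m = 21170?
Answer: 30661/7577 ≈ 4.0466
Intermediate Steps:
(-15372 - 15289)/(m + (-4648 - 1*24099)) = (-15372 - 15289)/(21170 + (-4648 - 1*24099)) = -30661/(21170 + (-4648 - 24099)) = -30661/(21170 - 28747) = -30661/(-7577) = -30661*(-1/7577) = 30661/7577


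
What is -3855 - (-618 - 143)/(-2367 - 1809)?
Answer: -16099241/4176 ≈ -3855.2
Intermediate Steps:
-3855 - (-618 - 143)/(-2367 - 1809) = -3855 - (-761)/(-4176) = -3855 - (-761)*(-1)/4176 = -3855 - 1*761/4176 = -3855 - 761/4176 = -16099241/4176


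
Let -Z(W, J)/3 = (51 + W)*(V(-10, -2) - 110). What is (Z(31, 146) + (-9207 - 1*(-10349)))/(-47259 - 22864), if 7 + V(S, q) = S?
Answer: -32384/70123 ≈ -0.46182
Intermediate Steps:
V(S, q) = -7 + S
Z(W, J) = 19431 + 381*W (Z(W, J) = -3*(51 + W)*((-7 - 10) - 110) = -3*(51 + W)*(-17 - 110) = -3*(51 + W)*(-127) = -3*(-6477 - 127*W) = 19431 + 381*W)
(Z(31, 146) + (-9207 - 1*(-10349)))/(-47259 - 22864) = ((19431 + 381*31) + (-9207 - 1*(-10349)))/(-47259 - 22864) = ((19431 + 11811) + (-9207 + 10349))/(-70123) = (31242 + 1142)*(-1/70123) = 32384*(-1/70123) = -32384/70123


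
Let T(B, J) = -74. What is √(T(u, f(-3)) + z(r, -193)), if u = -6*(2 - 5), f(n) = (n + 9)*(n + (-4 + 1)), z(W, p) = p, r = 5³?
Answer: I*√267 ≈ 16.34*I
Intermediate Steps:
r = 125
f(n) = (-3 + n)*(9 + n) (f(n) = (9 + n)*(n - 3) = (9 + n)*(-3 + n) = (-3 + n)*(9 + n))
u = 18 (u = -6*(-3) = 18)
√(T(u, f(-3)) + z(r, -193)) = √(-74 - 193) = √(-267) = I*√267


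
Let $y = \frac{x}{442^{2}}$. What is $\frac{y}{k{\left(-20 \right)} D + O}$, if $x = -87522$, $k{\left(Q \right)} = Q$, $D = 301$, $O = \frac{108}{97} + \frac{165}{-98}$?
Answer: $\frac{207996033}{2795245693981} \approx 7.4411 \cdot 10^{-5}$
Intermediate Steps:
$O = - \frac{5421}{9506}$ ($O = 108 \cdot \frac{1}{97} + 165 \left(- \frac{1}{98}\right) = \frac{108}{97} - \frac{165}{98} = - \frac{5421}{9506} \approx -0.57027$)
$y = - \frac{43761}{97682}$ ($y = - \frac{87522}{442^{2}} = - \frac{87522}{195364} = \left(-87522\right) \frac{1}{195364} = - \frac{43761}{97682} \approx -0.44799$)
$\frac{y}{k{\left(-20 \right)} D + O} = - \frac{43761}{97682 \left(\left(-20\right) 301 - \frac{5421}{9506}\right)} = - \frac{43761}{97682 \left(-6020 - \frac{5421}{9506}\right)} = - \frac{43761}{97682 \left(- \frac{57231541}{9506}\right)} = \left(- \frac{43761}{97682}\right) \left(- \frac{9506}{57231541}\right) = \frac{207996033}{2795245693981}$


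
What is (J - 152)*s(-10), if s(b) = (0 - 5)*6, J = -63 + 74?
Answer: 4230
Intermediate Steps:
J = 11
s(b) = -30 (s(b) = -5*6 = -30)
(J - 152)*s(-10) = (11 - 152)*(-30) = -141*(-30) = 4230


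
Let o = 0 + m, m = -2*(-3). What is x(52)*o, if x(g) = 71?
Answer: 426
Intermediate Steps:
m = 6
o = 6 (o = 0 + 6 = 6)
x(52)*o = 71*6 = 426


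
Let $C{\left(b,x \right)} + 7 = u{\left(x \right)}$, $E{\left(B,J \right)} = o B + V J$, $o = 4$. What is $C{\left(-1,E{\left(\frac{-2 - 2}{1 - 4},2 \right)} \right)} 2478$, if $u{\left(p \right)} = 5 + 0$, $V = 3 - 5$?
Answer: $-4956$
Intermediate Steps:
$V = -2$
$E{\left(B,J \right)} = - 2 J + 4 B$ ($E{\left(B,J \right)} = 4 B - 2 J = - 2 J + 4 B$)
$u{\left(p \right)} = 5$
$C{\left(b,x \right)} = -2$ ($C{\left(b,x \right)} = -7 + 5 = -2$)
$C{\left(-1,E{\left(\frac{-2 - 2}{1 - 4},2 \right)} \right)} 2478 = \left(-2\right) 2478 = -4956$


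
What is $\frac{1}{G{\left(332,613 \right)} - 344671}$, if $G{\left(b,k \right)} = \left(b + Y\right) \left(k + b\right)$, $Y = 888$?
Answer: $\frac{1}{808229} \approx 1.2373 \cdot 10^{-6}$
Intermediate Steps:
$G{\left(b,k \right)} = \left(888 + b\right) \left(b + k\right)$ ($G{\left(b,k \right)} = \left(b + 888\right) \left(k + b\right) = \left(888 + b\right) \left(b + k\right)$)
$\frac{1}{G{\left(332,613 \right)} - 344671} = \frac{1}{\left(332^{2} + 888 \cdot 332 + 888 \cdot 613 + 332 \cdot 613\right) - 344671} = \frac{1}{\left(110224 + 294816 + 544344 + 203516\right) - 344671} = \frac{1}{1152900 - 344671} = \frac{1}{808229}$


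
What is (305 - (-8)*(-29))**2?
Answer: 5329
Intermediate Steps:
(305 - (-8)*(-29))**2 = (305 - 1*232)**2 = (305 - 232)**2 = 73**2 = 5329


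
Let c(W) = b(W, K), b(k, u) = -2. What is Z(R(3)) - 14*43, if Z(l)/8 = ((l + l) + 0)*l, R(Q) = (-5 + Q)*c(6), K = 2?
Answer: -346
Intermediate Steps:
c(W) = -2
R(Q) = 10 - 2*Q (R(Q) = (-5 + Q)*(-2) = 10 - 2*Q)
Z(l) = 16*l**2 (Z(l) = 8*(((l + l) + 0)*l) = 8*((2*l + 0)*l) = 8*((2*l)*l) = 8*(2*l**2) = 16*l**2)
Z(R(3)) - 14*43 = 16*(10 - 2*3)**2 - 14*43 = 16*(10 - 6)**2 - 602 = 16*4**2 - 602 = 16*16 - 602 = 256 - 602 = -346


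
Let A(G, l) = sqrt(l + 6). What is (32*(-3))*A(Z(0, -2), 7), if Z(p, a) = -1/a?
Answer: -96*sqrt(13) ≈ -346.13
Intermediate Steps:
A(G, l) = sqrt(6 + l)
(32*(-3))*A(Z(0, -2), 7) = (32*(-3))*sqrt(6 + 7) = -96*sqrt(13)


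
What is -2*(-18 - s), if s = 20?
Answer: 76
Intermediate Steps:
-2*(-18 - s) = -2*(-18 - 1*20) = -2*(-18 - 20) = -2*(-38) = 76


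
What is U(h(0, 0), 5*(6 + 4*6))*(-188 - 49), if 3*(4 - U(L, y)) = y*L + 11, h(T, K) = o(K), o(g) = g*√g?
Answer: -79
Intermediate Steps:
o(g) = g^(3/2)
h(T, K) = K^(3/2)
U(L, y) = ⅓ - L*y/3 (U(L, y) = 4 - (y*L + 11)/3 = 4 - (L*y + 11)/3 = 4 - (11 + L*y)/3 = 4 + (-11/3 - L*y/3) = ⅓ - L*y/3)
U(h(0, 0), 5*(6 + 4*6))*(-188 - 49) = (⅓ - 0^(3/2)*5*(6 + 4*6)/3)*(-188 - 49) = (⅓ - ⅓*0*5*(6 + 24))*(-237) = (⅓ - ⅓*0*5*30)*(-237) = (⅓ - ⅓*0*150)*(-237) = (⅓ + 0)*(-237) = (⅓)*(-237) = -79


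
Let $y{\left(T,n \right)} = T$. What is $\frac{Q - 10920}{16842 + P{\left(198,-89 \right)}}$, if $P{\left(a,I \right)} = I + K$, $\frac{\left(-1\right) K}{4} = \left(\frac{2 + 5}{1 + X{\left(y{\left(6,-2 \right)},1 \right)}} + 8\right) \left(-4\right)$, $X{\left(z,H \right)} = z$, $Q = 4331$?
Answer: $- \frac{6589}{16897} \approx -0.38995$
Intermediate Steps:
$K = 144$ ($K = - 4 \left(\frac{2 + 5}{1 + 6} + 8\right) \left(-4\right) = - 4 \left(\frac{7}{7} + 8\right) \left(-4\right) = - 4 \left(7 \cdot \frac{1}{7} + 8\right) \left(-4\right) = - 4 \left(1 + 8\right) \left(-4\right) = - 4 \cdot 9 \left(-4\right) = \left(-4\right) \left(-36\right) = 144$)
$P{\left(a,I \right)} = 144 + I$ ($P{\left(a,I \right)} = I + 144 = 144 + I$)
$\frac{Q - 10920}{16842 + P{\left(198,-89 \right)}} = \frac{4331 - 10920}{16842 + \left(144 - 89\right)} = - \frac{6589}{16842 + 55} = - \frac{6589}{16897}$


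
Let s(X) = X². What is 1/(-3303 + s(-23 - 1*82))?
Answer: 1/7722 ≈ 0.00012950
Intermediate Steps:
1/(-3303 + s(-23 - 1*82)) = 1/(-3303 + (-23 - 1*82)²) = 1/(-3303 + (-23 - 82)²) = 1/(-3303 + (-105)²) = 1/(-3303 + 11025) = 1/7722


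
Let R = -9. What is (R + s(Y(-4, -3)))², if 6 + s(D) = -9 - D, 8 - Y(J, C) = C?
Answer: 1225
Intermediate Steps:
Y(J, C) = 8 - C
s(D) = -15 - D (s(D) = -6 + (-9 - D) = -15 - D)
(R + s(Y(-4, -3)))² = (-9 + (-15 - (8 - 1*(-3))))² = (-9 + (-15 - (8 + 3)))² = (-9 + (-15 - 1*11))² = (-9 + (-15 - 11))² = (-9 - 26)² = (-35)² = 1225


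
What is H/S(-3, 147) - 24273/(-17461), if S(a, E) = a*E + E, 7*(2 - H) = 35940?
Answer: 338628860/17967369 ≈ 18.847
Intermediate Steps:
H = -35926/7 (H = 2 - ⅐*35940 = 2 - 35940/7 = -35926/7 ≈ -5132.3)
S(a, E) = E + E*a (S(a, E) = E*a + E = E + E*a)
H/S(-3, 147) - 24273/(-17461) = -35926*1/(147*(1 - 3))/7 - 24273/(-17461) = -35926/(7*(147*(-2))) - 24273*(-1/17461) = -35926/7/(-294) + 24273/17461 = -35926/7*(-1/294) + 24273/17461 = 17963/1029 + 24273/17461 = 338628860/17967369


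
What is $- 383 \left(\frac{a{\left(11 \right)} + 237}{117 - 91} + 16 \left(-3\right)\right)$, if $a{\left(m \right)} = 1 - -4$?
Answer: $\frac{192649}{13} \approx 14819.0$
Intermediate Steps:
$a{\left(m \right)} = 5$ ($a{\left(m \right)} = 1 + 4 = 5$)
$- 383 \left(\frac{a{\left(11 \right)} + 237}{117 - 91} + 16 \left(-3\right)\right) = - 383 \left(\frac{5 + 237}{117 - 91} + 16 \left(-3\right)\right) = - 383 \left(\frac{242}{26} - 48\right) = - 383 \left(242 \cdot \frac{1}{26} - 48\right) = - 383 \left(\frac{121}{13} - 48\right) = \left(-383\right) \left(- \frac{503}{13}\right) = \frac{192649}{13}$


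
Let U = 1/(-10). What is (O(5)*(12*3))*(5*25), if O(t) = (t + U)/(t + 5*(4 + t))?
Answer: 441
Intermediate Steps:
U = -⅒ (U = 1*(-⅒) = -⅒ ≈ -0.10000)
O(t) = (-⅒ + t)/(20 + 6*t) (O(t) = (t - ⅒)/(t + 5*(4 + t)) = (-⅒ + t)/(t + (20 + 5*t)) = (-⅒ + t)/(20 + 6*t))
(O(5)*(12*3))*(5*25) = (((-1 + 10*5)/(20*(10 + 3*5)))*(12*3))*(5*25) = (((-1 + 50)/(20*(10 + 15)))*36)*125 = (((1/20)*49/25)*36)*125 = (((1/20)*(1/25)*49)*36)*125 = ((49/500)*36)*125 = (441/125)*125 = 441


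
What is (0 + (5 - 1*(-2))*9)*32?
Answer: 2016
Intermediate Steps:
(0 + (5 - 1*(-2))*9)*32 = (0 + (5 + 2)*9)*32 = (0 + 7*9)*32 = (0 + 63)*32 = 63*32 = 2016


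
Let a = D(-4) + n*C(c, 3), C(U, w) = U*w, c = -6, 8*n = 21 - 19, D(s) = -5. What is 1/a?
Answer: -2/19 ≈ -0.10526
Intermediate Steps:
n = 1/4 (n = (21 - 19)/8 = (1/8)*2 = 1/4 ≈ 0.25000)
a = -19/2 (a = -5 + (-6*3)/4 = -5 + (1/4)*(-18) = -5 - 9/2 = -19/2 ≈ -9.5000)
1/a = 1/(-19/2) = -2/19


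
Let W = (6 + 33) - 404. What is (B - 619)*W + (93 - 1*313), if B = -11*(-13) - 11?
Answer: 177535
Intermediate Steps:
B = 132 (B = 143 - 11 = 132)
W = -365 (W = 39 - 404 = -365)
(B - 619)*W + (93 - 1*313) = (132 - 619)*(-365) + (93 - 1*313) = -487*(-365) + (93 - 313) = 177755 - 220 = 177535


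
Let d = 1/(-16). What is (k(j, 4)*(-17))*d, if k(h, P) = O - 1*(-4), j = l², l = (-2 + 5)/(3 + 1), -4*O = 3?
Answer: 221/64 ≈ 3.4531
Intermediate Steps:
O = -¾ (O = -¼*3 = -¾ ≈ -0.75000)
d = -1/16 ≈ -0.062500
l = ¾ (l = 3/4 = 3*(¼) = ¾ ≈ 0.75000)
j = 9/16 (j = (¾)² = 9/16 ≈ 0.56250)
k(h, P) = 13/4 (k(h, P) = -¾ - 1*(-4) = -¾ + 4 = 13/4)
(k(j, 4)*(-17))*d = ((13/4)*(-17))*(-1/16) = -221/4*(-1/16) = 221/64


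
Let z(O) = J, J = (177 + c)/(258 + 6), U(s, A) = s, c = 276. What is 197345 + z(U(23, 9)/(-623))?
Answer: 17366511/88 ≈ 1.9735e+5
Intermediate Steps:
J = 151/88 (J = (177 + 276)/(258 + 6) = 453/264 = 453*(1/264) = 151/88 ≈ 1.7159)
z(O) = 151/88
197345 + z(U(23, 9)/(-623)) = 197345 + 151/88 = 17366511/88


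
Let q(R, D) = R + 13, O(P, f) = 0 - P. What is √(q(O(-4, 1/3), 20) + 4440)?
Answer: √4457 ≈ 66.761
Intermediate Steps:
O(P, f) = -P
q(R, D) = 13 + R
√(q(O(-4, 1/3), 20) + 4440) = √((13 - 1*(-4)) + 4440) = √((13 + 4) + 4440) = √(17 + 4440) = √4457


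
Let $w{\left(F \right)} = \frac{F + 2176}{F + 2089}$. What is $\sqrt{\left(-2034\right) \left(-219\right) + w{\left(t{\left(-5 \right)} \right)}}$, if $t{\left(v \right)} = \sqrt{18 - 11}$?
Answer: $\frac{\sqrt{930538870 + 445447 \sqrt{7}}}{\sqrt{2089 + \sqrt{7}}} \approx 667.42$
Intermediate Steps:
$t{\left(v \right)} = \sqrt{7}$
$w{\left(F \right)} = \frac{2176 + F}{2089 + F}$
$\sqrt{\left(-2034\right) \left(-219\right) + w{\left(t{\left(-5 \right)} \right)}} = \sqrt{\left(-2034\right) \left(-219\right) + \frac{2176 + \sqrt{7}}{2089 + \sqrt{7}}} = \sqrt{445446 + \frac{2176 + \sqrt{7}}{2089 + \sqrt{7}}}$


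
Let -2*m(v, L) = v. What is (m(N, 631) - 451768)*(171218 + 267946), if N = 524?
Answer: -198515302920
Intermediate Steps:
m(v, L) = -v/2
(m(N, 631) - 451768)*(171218 + 267946) = (-½*524 - 451768)*(171218 + 267946) = (-262 - 451768)*439164 = -452030*439164 = -198515302920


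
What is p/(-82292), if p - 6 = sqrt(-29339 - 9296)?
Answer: -3/41146 - I*sqrt(38635)/82292 ≈ -7.2911e-5 - 0.0023885*I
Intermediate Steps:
p = 6 + I*sqrt(38635) (p = 6 + sqrt(-29339 - 9296) = 6 + sqrt(-38635) = 6 + I*sqrt(38635) ≈ 6.0 + 196.56*I)
p/(-82292) = (6 + I*sqrt(38635))/(-82292) = (6 + I*sqrt(38635))*(-1/82292) = -3/41146 - I*sqrt(38635)/82292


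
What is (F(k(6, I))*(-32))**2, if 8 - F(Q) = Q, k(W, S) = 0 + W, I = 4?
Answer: 4096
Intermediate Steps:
k(W, S) = W
F(Q) = 8 - Q
(F(k(6, I))*(-32))**2 = ((8 - 1*6)*(-32))**2 = ((8 - 6)*(-32))**2 = (2*(-32))**2 = (-64)**2 = 4096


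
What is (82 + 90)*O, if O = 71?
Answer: 12212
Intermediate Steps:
(82 + 90)*O = (82 + 90)*71 = 172*71 = 12212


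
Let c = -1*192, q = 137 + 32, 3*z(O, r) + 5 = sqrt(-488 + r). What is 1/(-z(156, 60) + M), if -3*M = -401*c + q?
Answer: -19289/496087397 + I*sqrt(107)/992174794 ≈ -3.8882e-5 + 1.0426e-8*I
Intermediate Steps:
z(O, r) = -5/3 + sqrt(-488 + r)/3
q = 169
c = -192
M = -77161/3 (M = -(-401*(-192) + 169)/3 = -(76992 + 169)/3 = -1/3*77161 = -77161/3 ≈ -25720.)
1/(-z(156, 60) + M) = 1/(-(-5/3 + sqrt(-488 + 60)/3) - 77161/3) = 1/(-(-5/3 + sqrt(-428)/3) - 77161/3) = 1/(-(-5/3 + (2*I*sqrt(107))/3) - 77161/3) = 1/(-(-5/3 + 2*I*sqrt(107)/3) - 77161/3) = 1/((5/3 - 2*I*sqrt(107)/3) - 77161/3) = 1/(-77156/3 - 2*I*sqrt(107)/3)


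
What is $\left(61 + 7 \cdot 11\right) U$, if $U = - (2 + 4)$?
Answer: $-828$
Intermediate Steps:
$U = -6$ ($U = \left(-1\right) 6 = -6$)
$\left(61 + 7 \cdot 11\right) U = \left(61 + 7 \cdot 11\right) \left(-6\right) = \left(61 + 77\right) \left(-6\right) = 138 \left(-6\right) = -828$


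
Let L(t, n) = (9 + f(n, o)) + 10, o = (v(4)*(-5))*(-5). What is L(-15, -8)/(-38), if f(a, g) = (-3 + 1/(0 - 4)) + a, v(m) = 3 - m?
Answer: -31/152 ≈ -0.20395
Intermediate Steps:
o = -25 (o = ((3 - 1*4)*(-5))*(-5) = ((3 - 4)*(-5))*(-5) = -1*(-5)*(-5) = 5*(-5) = -25)
f(a, g) = -13/4 + a (f(a, g) = (-3 + 1/(-4)) + a = (-3 - ¼) + a = -13/4 + a)
L(t, n) = 63/4 + n (L(t, n) = (9 + (-13/4 + n)) + 10 = (23/4 + n) + 10 = 63/4 + n)
L(-15, -8)/(-38) = (63/4 - 8)/(-38) = (31/4)*(-1/38) = -31/152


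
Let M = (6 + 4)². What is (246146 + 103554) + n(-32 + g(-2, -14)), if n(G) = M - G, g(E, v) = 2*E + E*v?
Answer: 349808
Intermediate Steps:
M = 100 (M = 10² = 100)
n(G) = 100 - G
(246146 + 103554) + n(-32 + g(-2, -14)) = (246146 + 103554) + (100 - (-32 - 2*(2 - 14))) = 349700 + (100 - (-32 - 2*(-12))) = 349700 + (100 - (-32 + 24)) = 349700 + (100 - 1*(-8)) = 349700 + (100 + 8) = 349700 + 108 = 349808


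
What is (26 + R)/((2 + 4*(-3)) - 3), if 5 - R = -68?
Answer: -99/13 ≈ -7.6154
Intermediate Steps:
R = 73 (R = 5 - 1*(-68) = 5 + 68 = 73)
(26 + R)/((2 + 4*(-3)) - 3) = (26 + 73)/((2 + 4*(-3)) - 3) = 99/((2 - 12) - 3) = 99/(-10 - 3) = 99/(-13) = -1/13*99 = -99/13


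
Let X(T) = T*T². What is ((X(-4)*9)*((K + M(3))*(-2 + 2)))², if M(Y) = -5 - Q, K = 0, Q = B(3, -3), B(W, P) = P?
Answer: 0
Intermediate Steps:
X(T) = T³
Q = -3
M(Y) = -2 (M(Y) = -5 - 1*(-3) = -5 + 3 = -2)
((X(-4)*9)*((K + M(3))*(-2 + 2)))² = (((-4)³*9)*((0 - 2)*(-2 + 2)))² = ((-64*9)*(-2*0))² = (-576*0)² = 0² = 0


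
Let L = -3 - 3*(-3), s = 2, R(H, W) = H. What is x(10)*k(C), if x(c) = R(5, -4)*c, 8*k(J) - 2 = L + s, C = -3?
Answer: 125/2 ≈ 62.500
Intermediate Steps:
L = 6 (L = -3 + 9 = 6)
k(J) = 5/4 (k(J) = ¼ + (6 + 2)/8 = ¼ + (⅛)*8 = ¼ + 1 = 5/4)
x(c) = 5*c
x(10)*k(C) = (5*10)*(5/4) = 50*(5/4) = 125/2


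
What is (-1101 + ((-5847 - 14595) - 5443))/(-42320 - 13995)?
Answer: 26986/56315 ≈ 0.47920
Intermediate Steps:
(-1101 + ((-5847 - 14595) - 5443))/(-42320 - 13995) = (-1101 + (-20442 - 5443))/(-56315) = (-1101 - 25885)*(-1/56315) = -26986*(-1/56315) = 26986/56315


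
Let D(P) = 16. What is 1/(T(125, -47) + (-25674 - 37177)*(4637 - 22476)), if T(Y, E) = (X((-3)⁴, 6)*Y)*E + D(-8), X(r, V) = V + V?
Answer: 1/1121128505 ≈ 8.9196e-10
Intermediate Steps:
X(r, V) = 2*V
T(Y, E) = 16 + 12*E*Y (T(Y, E) = ((2*6)*Y)*E + 16 = (12*Y)*E + 16 = 12*E*Y + 16 = 16 + 12*E*Y)
1/(T(125, -47) + (-25674 - 37177)*(4637 - 22476)) = 1/((16 + 12*(-47)*125) + (-25674 - 37177)*(4637 - 22476)) = 1/((16 - 70500) - 62851*(-17839)) = 1/(-70484 + 1121198989) = 1/1121128505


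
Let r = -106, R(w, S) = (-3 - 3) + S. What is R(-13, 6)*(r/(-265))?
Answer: 0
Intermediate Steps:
R(w, S) = -6 + S
R(-13, 6)*(r/(-265)) = (-6 + 6)*(-106/(-265)) = 0*(-106*(-1/265)) = 0*(2/5) = 0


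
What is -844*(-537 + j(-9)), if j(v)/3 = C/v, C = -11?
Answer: 1350400/3 ≈ 4.5013e+5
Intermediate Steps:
j(v) = -33/v (j(v) = 3*(-11/v) = -33/v)
-844*(-537 + j(-9)) = -844*(-537 - 33/(-9)) = -844*(-537 - 33*(-⅑)) = -844*(-537 + 11/3) = -844*(-1600/3) = 1350400/3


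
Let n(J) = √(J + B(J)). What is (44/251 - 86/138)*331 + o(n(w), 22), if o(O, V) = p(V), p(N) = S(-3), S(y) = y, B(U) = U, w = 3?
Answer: -2619524/17319 ≈ -151.25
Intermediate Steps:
n(J) = √2*√J (n(J) = √(J + J) = √(2*J) = √2*√J)
p(N) = -3
o(O, V) = -3
(44/251 - 86/138)*331 + o(n(w), 22) = (44/251 - 86/138)*331 - 3 = (44*(1/251) - 86*1/138)*331 - 3 = (44/251 - 43/69)*331 - 3 = -7757/17319*331 - 3 = -2567567/17319 - 3 = -2619524/17319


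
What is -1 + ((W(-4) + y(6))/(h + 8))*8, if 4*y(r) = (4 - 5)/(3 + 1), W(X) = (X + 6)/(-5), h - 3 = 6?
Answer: -207/170 ≈ -1.2176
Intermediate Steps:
h = 9 (h = 3 + 6 = 9)
W(X) = -6/5 - X/5 (W(X) = (6 + X)*(-1/5) = -6/5 - X/5)
y(r) = -1/16 (y(r) = ((4 - 5)/(3 + 1))/4 = (-1/4)/4 = (-1*1/4)/4 = (1/4)*(-1/4) = -1/16)
-1 + ((W(-4) + y(6))/(h + 8))*8 = -1 + (((-6/5 - 1/5*(-4)) - 1/16)/(9 + 8))*8 = -1 + (((-6/5 + 4/5) - 1/16)/17)*8 = -1 + ((-2/5 - 1/16)*(1/17))*8 = -1 - 37/80*1/17*8 = -1 - 37/1360*8 = -1 - 37/170 = -207/170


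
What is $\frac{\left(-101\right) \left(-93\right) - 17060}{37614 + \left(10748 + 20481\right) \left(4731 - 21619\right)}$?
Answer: $\frac{7667}{527357738} \approx 1.4539 \cdot 10^{-5}$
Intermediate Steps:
$\frac{\left(-101\right) \left(-93\right) - 17060}{37614 + \left(10748 + 20481\right) \left(4731 - 21619\right)} = \frac{9393 - 17060}{37614 + 31229 \left(-16888\right)} = - \frac{7667}{37614 - 527395352} = - \frac{7667}{-527357738} = \left(-7667\right) \left(- \frac{1}{527357738}\right) = \frac{7667}{527357738}$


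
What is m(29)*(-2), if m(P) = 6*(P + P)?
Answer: -696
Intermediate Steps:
m(P) = 12*P (m(P) = 6*(2*P) = 12*P)
m(29)*(-2) = (12*29)*(-2) = 348*(-2) = -696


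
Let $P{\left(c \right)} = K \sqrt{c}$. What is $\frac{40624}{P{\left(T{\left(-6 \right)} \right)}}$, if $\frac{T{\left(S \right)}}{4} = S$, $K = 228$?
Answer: $- \frac{2539 i \sqrt{6}}{171} \approx - 36.37 i$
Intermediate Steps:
$T{\left(S \right)} = 4 S$
$P{\left(c \right)} = 228 \sqrt{c}$
$\frac{40624}{P{\left(T{\left(-6 \right)} \right)}} = \frac{40624}{228 \sqrt{4 \left(-6\right)}} = \frac{40624}{228 \sqrt{-24}} = \frac{40624}{228 \cdot 2 i \sqrt{6}} = \frac{40624}{456 i \sqrt{6}} = 40624 \left(- \frac{i \sqrt{6}}{2736}\right) = - \frac{2539 i \sqrt{6}}{171}$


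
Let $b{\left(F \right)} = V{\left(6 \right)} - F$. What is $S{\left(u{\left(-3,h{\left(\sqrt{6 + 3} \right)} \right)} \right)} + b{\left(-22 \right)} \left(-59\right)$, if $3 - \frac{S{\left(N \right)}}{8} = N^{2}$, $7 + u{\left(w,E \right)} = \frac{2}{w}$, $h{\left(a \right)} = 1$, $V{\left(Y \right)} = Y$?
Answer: $- \frac{18884}{9} \approx -2098.2$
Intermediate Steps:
$u{\left(w,E \right)} = -7 + \frac{2}{w}$
$b{\left(F \right)} = 6 - F$
$S{\left(N \right)} = 24 - 8 N^{2}$
$S{\left(u{\left(-3,h{\left(\sqrt{6 + 3} \right)} \right)} \right)} + b{\left(-22 \right)} \left(-59\right) = \left(24 - 8 \left(-7 + \frac{2}{-3}\right)^{2}\right) + \left(6 - -22\right) \left(-59\right) = \left(24 - 8 \left(-7 + 2 \left(- \frac{1}{3}\right)\right)^{2}\right) + \left(6 + 22\right) \left(-59\right) = \left(24 - 8 \left(-7 - \frac{2}{3}\right)^{2}\right) + 28 \left(-59\right) = \left(24 - 8 \left(- \frac{23}{3}\right)^{2}\right) - 1652 = \left(24 - \frac{4232}{9}\right) - 1652 = - \frac{4016}{9} - 1652 = - \frac{18884}{9}$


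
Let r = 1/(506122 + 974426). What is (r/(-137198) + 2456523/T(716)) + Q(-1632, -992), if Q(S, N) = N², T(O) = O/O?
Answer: 698880328561543847/203128224504 ≈ 3.4406e+6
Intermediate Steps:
T(O) = 1
r = 1/1480548 ≈ 6.7543e-7
(r/(-137198) + 2456523/T(716)) + Q(-1632, -992) = ((1/1480548)/(-137198) + 2456523/1) + (-992)² = ((1/1480548)*(-1/137198) + 2456523*1) + 984064 = (-1/203128224504 + 2456523) + 984064 = 498989155443239591/203128224504 + 984064 = 698880328561543847/203128224504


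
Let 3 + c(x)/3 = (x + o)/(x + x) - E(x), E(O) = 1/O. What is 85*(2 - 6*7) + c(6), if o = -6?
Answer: -6819/2 ≈ -3409.5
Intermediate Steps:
c(x) = -9 - 3/x + 3*(-6 + x)/(2*x) (c(x) = -9 + 3*((x - 6)/(x + x) - 1/x) = -9 + 3*((-6 + x)/((2*x)) - 1/x) = -9 + 3*((-6 + x)*(1/(2*x)) - 1/x) = -9 + 3*((-6 + x)/(2*x) - 1/x) = -9 + 3*(-1/x + (-6 + x)/(2*x)) = -9 + (-3/x + 3*(-6 + x)/(2*x)) = -9 - 3/x + 3*(-6 + x)/(2*x))
85*(2 - 6*7) + c(6) = 85*(2 - 6*7) + (-15/2 - 12/6) = 85*(2 - 42) + (-15/2 - 12*⅙) = 85*(-40) + (-15/2 - 2) = -3400 - 19/2 = -6819/2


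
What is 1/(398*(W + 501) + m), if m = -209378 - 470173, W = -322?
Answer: -1/608309 ≈ -1.6439e-6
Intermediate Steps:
m = -679551
1/(398*(W + 501) + m) = 1/(398*(-322 + 501) - 679551) = 1/(398*179 - 679551) = 1/(71242 - 679551) = 1/(-608309) = -1/608309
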